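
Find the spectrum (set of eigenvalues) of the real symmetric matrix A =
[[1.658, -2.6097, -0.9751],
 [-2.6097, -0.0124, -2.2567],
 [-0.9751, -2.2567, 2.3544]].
sigma(A) ≈ {-3, 3, 4}

A is real symmetric, so its spectrum consists of real eigenvalues. Expanding the characteristic polynomial of the displayed matrix gives
  det(λ I - A) = p(λ) = λ^3 + (-4)λ^2 + (-9)λ + (36).
Solving p(λ) = 0 yields eigenvalues ≈ -3, 3, 4. (A is shown rounded to 4 decimals, so these recover the underlying integer eigenvalues to within that precision.)
Verification: the trace of A = 4 equals the sum of eigenvalues 4, and det(A) ≈ -36.0004 matches the eigenvalue product -36.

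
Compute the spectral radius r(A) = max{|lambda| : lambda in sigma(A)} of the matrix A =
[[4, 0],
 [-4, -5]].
r(A) = 5

The eigenvalues of A are the roots of its characteristic polynomial. With M = A (coefficients from the trace and determinant):
  p(λ) = det(λ I - M) = λ^2 + λ - 20.
For λ^2 + λ - 20 the discriminant is 81. It is a perfect square (9^2), so the roots are rational: λ = (-1 ± 9)/2 = 4, -5.
Thus the eigenvalues (to 4 decimals) are 4 (modulus 4); -5 (modulus 5). The spectral radius is the largest modulus: r(A) = 5. (Cross-check: r(A) ≤ ||A||_2 ≈ 6.986; equality holds whenever A is normal, though it can also hold for some non-normal A.)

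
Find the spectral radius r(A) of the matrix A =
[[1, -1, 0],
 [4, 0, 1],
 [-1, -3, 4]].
r(A) ≈ 3.4902

The eigenvalues of A are the roots of its characteristic polynomial. With M = A (coefficients from the trace, the sum of principal 2x2 minors, and det A):
  p(λ) = det(λ I - M) = λ^3 - 5λ^2 + 11λ - 20.
No integer candidate from the rational root theorem (±divisors of 20) is a root, so the roots are irrational. The cubic discriminant is Δ = -3299 < 0, so there is one real root and a complex-conjugate pair. p(3) = -5 and p(4) = 8 have opposite signs, so a root lies in (3, 4); Newton's method refines it to λ ≈ 3.4902. Dividing out (λ - (3.4902)) leaves approximately λ^2 - 1.5098λ + 5.7304. For λ^2 - 1.5098λ + 5.7304 the discriminant is -20.642. It is negative, so the remaining roots are the complex-conjugate pair λ ≈ 0.7549 ± 2.2717i. Their product equals the constant term, so |λ|^2 ≈ 5.7304 and |λ| ≈ 2.3938.
Thus the eigenvalues (to 4 decimals) are 3.4902 (modulus 3.4902); 0.7549 ± 2.2717i (modulus 2.3938). The spectral radius is the largest modulus: r(A) ≈ 3.4902. (Cross-check: r(A) ≤ ||A||_2 ≈ 5.1165; equality holds whenever A is normal, though it can also hold for some non-normal A.)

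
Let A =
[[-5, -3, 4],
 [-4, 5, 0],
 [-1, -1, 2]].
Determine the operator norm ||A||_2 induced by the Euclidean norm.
||A||_2 ≈ 7.5159 (= sqrt(largest eigenvalue of A^T A))

||A||_2 = sigma_max(A) = sqrt(lambda_max(A^T A)). Form the symmetric matrix M = A^T A =
[[42, -4, -22],
 [-4, 35, -14],
 [-22, -14, 20]].
Its characteristic polynomial (trace, sum of principal 2x2 minors, determinant of M give the coefficients) is
  p(λ) = det(λ I - M) = λ^3 - 97λ^2 + 2314λ - 1444.
No integer candidate from the rational root theorem (±divisors of 1444) is a root, so the roots are irrational. The cubic discriminant is Δ = 1325467604 > 0, so there are three distinct real roots. p(0) = -1444 and p(1) = 774 have opposite signs, so a root lies in (0, 1); Newton's method refines it to λ ≈ 0.6411. p(39) = 584 and p(40) = -84 have opposite signs, so a root lies in (39, 40); Newton's method refines it to λ ≈ 39.8706. p(56) = -436 and p(57) = 494 have opposite signs, so a root lies in (56, 57); Newton's method refines it to λ ≈ 56.4883. Check (Vieta): the three roots sum to 97, matching tr M = 97.
So the eigenvalues of A^T A are ≈ 0.6411, 39.8706, 56.4883 (all ≥ 0, as they must be for A^T A). The largest is λ_max ≈ 56.4883, hence ||A||_2 = sqrt(λ_max) ≈ 7.5159.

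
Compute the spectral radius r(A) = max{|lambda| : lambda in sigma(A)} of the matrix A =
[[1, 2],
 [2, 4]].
r(A) = 5

The eigenvalues of A are the roots of its characteristic polynomial. With M = A (coefficients from the trace and determinant):
  p(λ) = det(λ I - M) = λ^2 - 5λ.
For λ^2 - 5λ the discriminant is 25. It is a perfect square (5^2), so the roots are rational: λ = (5 ± 5)/2 = 5, 0.
Thus the eigenvalues (to 4 decimals) are 5 (modulus 5); 0 (modulus 0). The spectral radius is the largest modulus: r(A) = 5. (Cross-check: r(A) ≤ ||A||_2 ≈ 5; equality holds whenever A is normal, though it can also hold for some non-normal A.)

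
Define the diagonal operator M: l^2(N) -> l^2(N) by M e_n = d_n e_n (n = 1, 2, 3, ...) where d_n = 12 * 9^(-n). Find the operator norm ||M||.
||M|| = 4/3 (attained at n = 1)

For M diagonal, ||M|| = sup_n |d_n|. The sequence d_n = 12 * 9^(-n) is positive and strictly decreasing (ratio 9^(-1) < 1), so the supremum is d_1 = 12/9 = 4/3. Hence ||M|| = 4/3.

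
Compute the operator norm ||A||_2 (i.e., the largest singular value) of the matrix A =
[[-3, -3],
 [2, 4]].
||A||_2 = sqrt((38 + sqrt(1300))/2) ≈ 6.085 (= sqrt(largest eigenvalue of A^T A))

||A||_2 = sigma_max(A) = sqrt(lambda_max(A^T A)). Form the symmetric matrix M = A^T A =
[[13, 17],
 [17, 25]].
Its characteristic polynomial (trace, determinant of M give the coefficients) is
  p(λ) = det(λ I - M) = λ^2 - 38λ + 36.
For λ^2 - 38λ + 36 the discriminant is 1300. It is nonnegative but not a perfect square, so the roots are real and irrational: λ = (38 ± sqrt(1300))/2 ≈ 37.0278, 0.9722.
So the eigenvalues of A^T A are ≈ 0.9722, 37.0278 (all ≥ 0, as they must be for A^T A). The largest is λ_max = (38 + sqrt(1300))/2 ≈ 37.0278, hence ||A||_2 = sqrt(λ_max) = sqrt((38 + sqrt(1300))/2) ≈ 6.085.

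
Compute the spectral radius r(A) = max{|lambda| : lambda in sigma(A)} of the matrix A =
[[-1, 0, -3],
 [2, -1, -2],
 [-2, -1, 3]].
r(A) ≈ 4.615

The eigenvalues of A are the roots of its characteristic polynomial. With M = A (coefficients from the trace, the sum of principal 2x2 minors, and det A):
  p(λ) = det(λ I - M) = λ^3 - λ^2 - 13λ - 17.
No integer candidate from the rational root theorem (±divisors of 17) is a root, so the roots are irrational. The cubic discriminant is Δ = -2892 < 0, so there is one real root and a complex-conjugate pair. p(4) = -21 and p(5) = 18 have opposite signs, so a root lies in (4, 5); Newton's method refines it to λ ≈ 4.615. Dividing out (λ - (4.615)) leaves approximately λ^2 + 3.615λ + 3.6836. For λ^2 + 3.615λ + 3.6836 the discriminant is -1.6659. It is negative, so the remaining roots are the complex-conjugate pair λ ≈ -1.8075 ± 0.6453i. Their product equals the constant term, so |λ|^2 ≈ 3.6836 and |λ| ≈ 1.9193.
Thus the eigenvalues (to 4 decimals) are 4.615 (modulus 4.615); -1.8075 ± 0.6453i (modulus 1.9193). The spectral radius is the largest modulus: r(A) ≈ 4.615. (Cross-check: r(A) ≤ ||A||_2 ≈ 5.0089; equality holds whenever A is normal, though it can also hold for some non-normal A.)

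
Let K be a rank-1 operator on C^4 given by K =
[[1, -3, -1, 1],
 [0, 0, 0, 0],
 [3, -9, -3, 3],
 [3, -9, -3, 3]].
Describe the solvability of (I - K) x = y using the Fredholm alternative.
(I - K) is singular (det(I - K) = 0, i.e. 1 ∈ sigma(K)). (I - K) x = y is solvable iff y ⊥ ker((I - K)^*) = span{(1, -3, -1, 1)}, i.e. iff y_1 - 3y_2 - y_3 + y_4 = 0. When solvable, the solutions are x = y + c·(1, 0, 3, 3), c arbitrary (ker(I - K) = span{(1, 0, 3, 3)}, dimension 1).

K has rank 1, so it is an outer product K = u v^T: every row of K is a multiple of one row vector. Reading off the entries, u = (1, 0, 3, 3) and v = (1, -3, -1, 1) (row i of K equals u_i·v^T). A rank-one matrix u v^T satisfies K u = u (v·u) and kills the (3)-dimensional subspace v^⊥, so its characteristic polynomial is lambda^3 (lambda - v·u) with v·u = tr K = 1. Hence the eigenvalues of I - K are 1 (multiplicity 3) and 1 - (1) = 0, so det(I - K) = 0. (Direct check: I - K =
[[0, 3, 1, -1],
 [0, 1, 0, 0],
 [-3, 9, 4, -3],
 [-3, 9, 3, -2]]
has determinant 0.) So 1 is an eigenvalue of K and (I - K) is not invertible. The finite-dimensional Fredholm alternative says: either (I - K) is invertible, or ker(I - K) ≠ {0} and then range(I - K) = ker((I - K)^*)^⊥, with dim ker(I - K) = dim ker((I - K)^*). We are in the second case, so we need both kernels. Kernel of I - K: (I - K) u = u - u (v·u) = u - u = 0, so ker(I - K) = span{u} = span{(1, 0, 3, 3)} (it is exactly 1-dimensional because rank(I - K) = 3). Kernel of the adjoint: K is real, so (I - K)^* = I - K^T = I - v u^T, and (I - v u^T) v = v - v (u·v) = 0; hence ker((I - K)^*) = span{v} = span{(1, -3, -1, 1)}. Therefore (I - K) x = y is solvable iff <y, v> = 0, i.e. iff y_1 - 3y_2 - y_3 + y_4 = 0. When this holds, K y = u (v·y) = 0, so (I - K) y = y and x = y is a particular solution; the full solution set is the line x = y + c·u = y + c·(1, 0, 3, 3), c ∈ C.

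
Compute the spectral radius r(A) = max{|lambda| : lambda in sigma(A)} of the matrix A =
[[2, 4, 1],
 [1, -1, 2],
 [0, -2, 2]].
r(A) ≈ 2.24

The eigenvalues of A are the roots of its characteristic polynomial. With M = A (coefficients from the trace, the sum of principal 2x2 minors, and det A):
  p(λ) = det(λ I - M) = λ^3 - 3λ^2 + 6.
No integer candidate from the rational root theorem (±divisors of 6) is a root, so the roots are irrational. The cubic discriminant is Δ = -324 < 0, so there is one real root and a complex-conjugate pair. p(-2) = -14 and p(-1) = 2 have opposite signs, so a root lies in (-2, -1); Newton's method refines it to λ ≈ -1.1958. Dividing out (λ - (-1.1958)) leaves approximately λ^2 - 4.1958λ + 5.0175. For λ^2 - 4.1958λ + 5.0175 the discriminant is -2.4649. It is negative, so the remaining roots are the complex-conjugate pair λ ≈ 2.0979 ± 0.785i. Their product equals the constant term, so |λ|^2 ≈ 5.0175 and |λ| ≈ 2.24.
Thus the eigenvalues (to 4 decimals) are -1.1958 (modulus 1.1958); 2.0979 ± 0.785i (modulus 2.24). The spectral radius is the largest modulus: r(A) ≈ 2.24. (Cross-check: r(A) ≤ ||A||_2 ≈ 4.8627; equality holds whenever A is normal, though it can also hold for some non-normal A.)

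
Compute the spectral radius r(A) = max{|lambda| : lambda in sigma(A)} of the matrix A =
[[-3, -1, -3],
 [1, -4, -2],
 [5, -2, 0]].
r(A) ≈ 3.5662

The eigenvalues of A are the roots of its characteristic polynomial. With M = A (coefficients from the trace, the sum of principal 2x2 minors, and det A):
  p(λ) = det(λ I - M) = λ^3 + 7λ^2 + 24λ + 32.
No integer candidate from the rational root theorem (±divisors of 32) is a root, so the roots are irrational. The cubic discriminant is Δ = -1856 < 0, so there is one real root and a complex-conjugate pair. p(-3) = -4 and p(-2) = 4 have opposite signs, so a root lies in (-3, -2); Newton's method refines it to λ ≈ -2.5161. Dividing out (λ - (-2.5161)) leaves approximately λ^2 + 4.4839λ + 12.718. For λ^2 + 4.4839λ + 12.718 the discriminant is -30.7669. It is negative, so the remaining roots are the complex-conjugate pair λ ≈ -2.2419 ± 2.7734i. Their product equals the constant term, so |λ|^2 ≈ 12.718 and |λ| ≈ 3.5662.
Thus the eigenvalues (to 4 decimals) are -2.5161 (modulus 2.5161); -2.2419 ± 2.7734i (modulus 3.5662). The spectral radius is the largest modulus: r(A) ≈ 3.5662. (Cross-check: r(A) ≤ ||A||_2 ≈ 6.4087; equality holds whenever A is normal, though it can also hold for some non-normal A.)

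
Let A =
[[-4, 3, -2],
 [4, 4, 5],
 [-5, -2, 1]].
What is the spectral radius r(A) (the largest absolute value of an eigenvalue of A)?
r(A) ≈ 6.7736

The eigenvalues of A are the roots of its characteristic polynomial. With M = A (coefficients from the trace, the sum of principal 2x2 minors, and det A):
  p(λ) = det(λ I - M) = λ^3 - λ^2 - 28λ + 167.
No integer candidate from the rational root theorem (±divisors of 167) is a root, so the roots are irrational. The cubic discriminant is Δ = -579575 < 0, so there is one real root and a complex-conjugate pair. p(-7) = -29 and p(-6) = 83 have opposite signs, so a root lies in (-7, -6); Newton's method refines it to λ ≈ -6.7736. Dividing out (λ - (-6.7736)) leaves approximately λ^2 - 7.7736λ + 24.6547. For λ^2 - 7.7736λ + 24.6547 the discriminant is -38.1905. It is negative, so the remaining roots are the complex-conjugate pair λ ≈ 3.8868 ± 3.0899i. Their product equals the constant term, so |λ|^2 ≈ 24.6547 and |λ| ≈ 4.9653.
Thus the eigenvalues (to 4 decimals) are -6.7736 (modulus 6.7736); 3.8868 ± 3.0899i (modulus 4.9653). The spectral radius is the largest modulus: r(A) ≈ 6.7736. (Cross-check: r(A) ≤ ||A||_2 ≈ 8.7766; equality holds whenever A is normal, though it can also hold for some non-normal A.)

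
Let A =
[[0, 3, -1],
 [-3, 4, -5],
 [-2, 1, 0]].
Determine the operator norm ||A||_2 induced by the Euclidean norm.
||A||_2 ≈ 7.6346 (= sqrt(largest eigenvalue of A^T A))

||A||_2 = sigma_max(A) = sqrt(lambda_max(A^T A)). Form the symmetric matrix M = A^T A =
[[13, -14, 15],
 [-14, 26, -23],
 [15, -23, 26]].
Its characteristic polynomial (trace, sum of principal 2x2 minors, determinant of M give the coefficients) is
  p(λ) = det(λ I - M) = λ^3 - 65λ^2 + 402λ - 625.
No integer candidate from the rational root theorem (±divisors of 625) is a root, so the roots are irrational. The cubic discriminant is Δ = 19770793 > 0, so there are three distinct real roots. p(2) = -73 and p(3) = 23 have opposite signs, so a root lies in (2, 3); Newton's method refines it to λ ≈ 2.6195. p(4) = 7 and p(5) = -115 have opposite signs, so a root lies in (4, 5); Newton's method refines it to λ ≈ 4.0934. p(58) = -857 and p(59) = 2207 have opposite signs, so a root lies in (58, 59); Newton's method refines it to λ ≈ 58.2871. Check (Vieta): the three roots sum to 65, matching tr M = 65.
So the eigenvalues of A^T A are ≈ 2.6195, 4.0934, 58.2871 (all ≥ 0, as they must be for A^T A). The largest is λ_max ≈ 58.2871, hence ||A||_2 = sqrt(λ_max) ≈ 7.6346.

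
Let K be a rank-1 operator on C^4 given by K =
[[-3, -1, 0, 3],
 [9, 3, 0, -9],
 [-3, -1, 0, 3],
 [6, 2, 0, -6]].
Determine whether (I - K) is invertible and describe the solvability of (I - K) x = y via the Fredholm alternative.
(I - K) is invertible (det(I - K) = 7 ≠ 0), so for every y in C^4 the equation (I - K) x = y has a unique solution.

K has rank 1, so it is an outer product K = u v^T: every row of K is a multiple of one row vector. Reading off the entries, u = (-1, 3, -1, 2) and v = (3, 1, 0, -3) (row i of K equals u_i·v^T). A rank-one matrix u v^T satisfies K u = u (v·u) and kills the (3)-dimensional subspace v^⊥, so its characteristic polynomial is lambda^3 (lambda - v·u) with v·u = tr K = -6. Hence the eigenvalues of I - K are 1 (multiplicity 3) and 1 - (-6) = 7, so det(I - K) = 7. (Direct check: I - K =
[[4, 1, 0, -3],
 [-9, -2, 0, 9],
 [3, 1, 1, -3],
 [-6, -2, 0, 7]]
has determinant 7.) The finite-dimensional Fredholm alternative says: either (I - K) is invertible, or ker(I - K) ≠ {0} and then range(I - K) = ker((I - K)^*)^⊥, with dim ker(I - K) = dim ker((I - K)^*). Since det(I - K) ≠ 0, 1 is not an eigenvalue of K and ker(I - K) = {0}, so we are in the first case: for every y there is a unique x = (I - K)^(-1) y. Explicitly, by the Sherman–Morrison formula, (I - u v^T)^(-1) = I + u v^T/(1 - v·u), i.e. (I - K)^(-1) = I + K/(7).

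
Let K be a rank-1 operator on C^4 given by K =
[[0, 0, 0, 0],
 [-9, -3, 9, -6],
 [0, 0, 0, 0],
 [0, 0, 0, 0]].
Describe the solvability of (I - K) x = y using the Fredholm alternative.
(I - K) is invertible (det(I - K) = 4 ≠ 0), so for every y in C^4 the equation (I - K) x = y has a unique solution.

K has rank 1, so it is an outer product K = u v^T: every row of K is a multiple of one row vector. Reading off the entries, u = (0, 3, 0, 0) and v = (-3, -1, 3, -2) (row i of K equals u_i·v^T). A rank-one matrix u v^T satisfies K u = u (v·u) and kills the (3)-dimensional subspace v^⊥, so its characteristic polynomial is lambda^3 (lambda - v·u) with v·u = tr K = -3. Hence the eigenvalues of I - K are 1 (multiplicity 3) and 1 - (-3) = 4, so det(I - K) = 4. (Direct check: I - K =
[[1, 0, 0, 0],
 [9, 4, -9, 6],
 [0, 0, 1, 0],
 [0, 0, 0, 1]]
has determinant 4.) The finite-dimensional Fredholm alternative says: either (I - K) is invertible, or ker(I - K) ≠ {0} and then range(I - K) = ker((I - K)^*)^⊥, with dim ker(I - K) = dim ker((I - K)^*). Since det(I - K) ≠ 0, 1 is not an eigenvalue of K and ker(I - K) = {0}, so we are in the first case: for every y there is a unique x = (I - K)^(-1) y. Explicitly, by the Sherman–Morrison formula, (I - u v^T)^(-1) = I + u v^T/(1 - v·u), i.e. (I - K)^(-1) = I + K/(4).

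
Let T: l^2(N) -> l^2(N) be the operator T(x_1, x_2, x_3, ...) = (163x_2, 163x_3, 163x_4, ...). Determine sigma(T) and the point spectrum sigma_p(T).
sigma(T) = closed disk {z in C : |z| ≤ 163}; sigma_p(T) = open disk {z in C : |z| < 163}

Note T = 163·V where V is the unit left shift (V x)_k = x_{k+1}; so sigma(T) = 163·sigma(V) and ||T|| = 163||V||. ||T x||^2 = 26569sum_{k≥2} |x_k|^2 ≤ 26569||x||^2, with equality on {x : x_1 = 0}, so ||T|| = 163. For any lambda with |lambda| < 163, set r = lambda/163 (|r| < 1); the vector x = (1, r, r^2, ...) is in l^2 and satisfies T x = 163(r, r^2, ...) = lambda x, so lambda is an eigenvalue. On the boundary |lambda| = 163 the geometric series diverges, so no l^2 eigenvector exists, but these lambda lie in the approximate point spectrum. Hence sigma(T) is the closed disk of radius 163 and sigma_p(T) is the open disk.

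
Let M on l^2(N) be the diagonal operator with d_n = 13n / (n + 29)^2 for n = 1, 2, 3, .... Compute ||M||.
||M|| = 13/116 (attained at n = 29)

For M diagonal, ||M|| = sup_n |d_n|. Treat f(x) = 13x / (x + 29)^2 for real x > 0. By the quotient rule, f'(x) = 13(29 - x)/(x + 29)^3, which is positive for x < 29 and negative for x > 29. So f has a unique maximum at x = 29, and since 29 is a positive integer, the supremum over n ≥ 1 is attained at n = 29: d_29 = 13·29/(29 + 29)^2 = 13·29/3364 = 13/116. Hence ||M|| = 13/116.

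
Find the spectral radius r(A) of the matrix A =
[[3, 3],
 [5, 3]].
r(A) = (6 + sqrt(60))/2 ≈ 6.873

The eigenvalues of A are the roots of its characteristic polynomial. With M = A (coefficients from the trace and determinant):
  p(λ) = det(λ I - M) = λ^2 - 6λ - 6.
For λ^2 - 6λ - 6 the discriminant is 60. It is nonnegative but not a perfect square, so the roots are real and irrational: λ = (6 ± sqrt(60))/2 ≈ 6.873, -0.873.
Thus the eigenvalues (to 4 decimals) are 6.873 (modulus 6.873); -0.873 (modulus 0.873). The spectral radius is the largest modulus: r(A) = (6 + sqrt(60))/2 ≈ 6.873. (Cross-check: r(A) ≤ ||A||_2 ≈ 7.1623; equality holds whenever A is normal, though it can also hold for some non-normal A.)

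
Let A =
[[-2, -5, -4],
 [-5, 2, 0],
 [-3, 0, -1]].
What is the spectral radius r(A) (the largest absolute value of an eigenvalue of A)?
r(A) ≈ 6.8657

The eigenvalues of A are the roots of its characteristic polynomial. With M = A (coefficients from the trace, the sum of principal 2x2 minors, and det A):
  p(λ) = det(λ I - M) = λ^3 + λ^2 - 41λ - 5.
No integer candidate from the rational root theorem (±divisors of 5) is a root, so the roots are irrational. The cubic discriminant is Δ = 280400 > 0, so there are three distinct real roots. p(-7) = -12 and p(-6) = 61 have opposite signs, so a root lies in (-7, -6); Newton's method refines it to λ ≈ -6.8657. p(-1) = 36 and p(0) = -5 have opposite signs, so a root lies in (-1, 0); Newton's method refines it to λ ≈ -0.1216. p(5) = -60 and p(6) = 1 have opposite signs, so a root lies in (5, 6); Newton's method refines it to λ ≈ 5.9873. Check (Vieta): the three roots sum to -1, matching tr M = -1.
Thus the eigenvalues (to 4 decimals) are -6.8657 (modulus 6.8657); -0.1216 (modulus 0.1216); 5.9873 (modulus 5.9873). The spectral radius is the largest modulus: r(A) ≈ 6.8657. (Cross-check: r(A) ≤ ||A||_2 ≈ 6.9765; equality holds whenever A is normal, though it can also hold for some non-normal A.)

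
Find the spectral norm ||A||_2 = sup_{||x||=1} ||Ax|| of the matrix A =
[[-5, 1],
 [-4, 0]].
||A||_2 = sqrt((42 + sqrt(1700))/2) ≈ 6.451 (= sqrt(largest eigenvalue of A^T A))

||A||_2 = sigma_max(A) = sqrt(lambda_max(A^T A)). Form the symmetric matrix M = A^T A =
[[41, -5],
 [-5, 1]].
Its characteristic polynomial (trace, determinant of M give the coefficients) is
  p(λ) = det(λ I - M) = λ^2 - 42λ + 16.
For λ^2 - 42λ + 16 the discriminant is 1700. It is nonnegative but not a perfect square, so the roots are real and irrational: λ = (42 ± sqrt(1700))/2 ≈ 41.6155, 0.3845.
So the eigenvalues of A^T A are ≈ 0.3845, 41.6155 (all ≥ 0, as they must be for A^T A). The largest is λ_max = (42 + sqrt(1700))/2 ≈ 41.6155, hence ||A||_2 = sqrt(λ_max) = sqrt((42 + sqrt(1700))/2) ≈ 6.451.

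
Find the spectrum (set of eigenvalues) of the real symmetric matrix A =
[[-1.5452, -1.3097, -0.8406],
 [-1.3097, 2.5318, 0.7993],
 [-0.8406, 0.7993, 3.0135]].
sigma(A) ≈ {-2, 2, 4}

A is real symmetric, so its spectrum consists of real eigenvalues. Expanding the characteristic polynomial of the displayed matrix gives
  det(λ I - A) = p(λ) = λ^3 + (-4)λ^2 + (-4)λ + (16).
Solving p(λ) = 0 yields eigenvalues ≈ -2, 2, 4. (A is shown rounded to 4 decimals, so these recover the underlying integer eigenvalues to within that precision.)
Verification: the trace of A = 4 equals the sum of eigenvalues 4, and det(A) ≈ -16.0002 matches the eigenvalue product -16.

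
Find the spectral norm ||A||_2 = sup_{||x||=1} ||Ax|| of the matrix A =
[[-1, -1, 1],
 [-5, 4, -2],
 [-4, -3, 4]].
||A||_2 ≈ 6.7142 (= sqrt(largest eigenvalue of A^T A))

||A||_2 = sigma_max(A) = sqrt(lambda_max(A^T A)). Form the symmetric matrix M = A^T A =
[[42, -7, -7],
 [-7, 26, -21],
 [-7, -21, 21]].
Its characteristic polynomial (trace, sum of principal 2x2 minors, determinant of M give the coefficients) is
  p(λ) = det(λ I - M) = λ^3 - 89λ^2 + 1981λ - 49.
No integer candidate from the rational root theorem (±divisors of 49) is a root, so the roots are irrational. The cubic discriminant is Δ = 5492704 > 0, so there are three distinct real roots. p(0) = -49 and p(1) = 1844 have opposite signs, so a root lies in (0, 1); Newton's method refines it to λ ≈ 0.0248. p(43) = 80 and p(44) = -5 have opposite signs, so a root lies in (43, 44); Newton's method refines it to λ ≈ 43.8948. p(45) = -4 and p(46) = 89 have opposite signs, so a root lies in (45, 46); Newton's method refines it to λ ≈ 45.0805. Check (Vieta): the three roots sum to 89, matching tr M = 89.
So the eigenvalues of A^T A are ≈ 0.0248, 43.8948, 45.0805 (all ≥ 0, as they must be for A^T A). The largest is λ_max ≈ 45.0805, hence ||A||_2 = sqrt(λ_max) ≈ 6.7142.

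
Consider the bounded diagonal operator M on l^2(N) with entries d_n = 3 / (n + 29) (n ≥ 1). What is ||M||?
||M|| = 1/10 (attained at n = 1)

For M diagonal, ||M|| = sup_n |d_n| = sup_n 3/(n + 29). This is positive and strictly decreasing in n, so the supremum is attained at n = 1: d_1 = 3/(1 + 29) = 1/10. Hence ||M|| = 1/10.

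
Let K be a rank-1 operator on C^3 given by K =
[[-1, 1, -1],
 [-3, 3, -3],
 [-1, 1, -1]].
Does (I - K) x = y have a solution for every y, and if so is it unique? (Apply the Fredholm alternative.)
(I - K) is singular (det(I - K) = 0, i.e. 1 ∈ sigma(K)). (I - K) x = y is solvable iff y ⊥ ker((I - K)^*) = span{(-1, 1, -1)}, i.e. iff -y_1 + y_2 - y_3 = 0. When solvable, the solutions are x = y + c·(1, 3, 1), c arbitrary (ker(I - K) = span{(1, 3, 1)}, dimension 1).

K has rank 1, so it is an outer product K = u v^T: every row of K is a multiple of one row vector. Reading off the entries, u = (1, 3, 1) and v = (-1, 1, -1) (row i of K equals u_i·v^T). A rank-one matrix u v^T satisfies K u = u (v·u) and kills the (2)-dimensional subspace v^⊥, so its characteristic polynomial is lambda^2 (lambda - v·u) with v·u = tr K = 1. Hence the eigenvalues of I - K are 1 (multiplicity 2) and 1 - (1) = 0, so det(I - K) = 0. (Direct check: I - K =
[[2, -1, 1],
 [3, -2, 3],
 [1, -1, 2]]
has determinant 0.) So 1 is an eigenvalue of K and (I - K) is not invertible. The finite-dimensional Fredholm alternative says: either (I - K) is invertible, or ker(I - K) ≠ {0} and then range(I - K) = ker((I - K)^*)^⊥, with dim ker(I - K) = dim ker((I - K)^*). We are in the second case, so we need both kernels. Kernel of I - K: (I - K) u = u - u (v·u) = u - u = 0, so ker(I - K) = span{u} = span{(1, 3, 1)} (it is exactly 1-dimensional because rank(I - K) = 2). Kernel of the adjoint: K is real, so (I - K)^* = I - K^T = I - v u^T, and (I - v u^T) v = v - v (u·v) = 0; hence ker((I - K)^*) = span{v} = span{(-1, 1, -1)}. Therefore (I - K) x = y is solvable iff <y, v> = 0, i.e. iff -y_1 + y_2 - y_3 = 0. When this holds, K y = u (v·y) = 0, so (I - K) y = y and x = y is a particular solution; the full solution set is the line x = y + c·u = y + c·(1, 3, 1), c ∈ C.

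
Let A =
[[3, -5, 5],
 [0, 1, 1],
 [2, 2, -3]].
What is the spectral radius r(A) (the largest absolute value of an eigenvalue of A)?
r(A) ≈ 4.8372

The eigenvalues of A are the roots of its characteristic polynomial. With M = A (coefficients from the trace, the sum of principal 2x2 minors, and det A):
  p(λ) = det(λ I - M) = λ^3 - λ^2 - 21λ + 35.
No integer candidate from the rational root theorem (±divisors of 35) is a root, so the roots are irrational. The cubic discriminant is Δ = 17780 > 0, so there are three distinct real roots. p(-5) = -10 and p(-4) = 39 have opposite signs, so a root lies in (-5, -4); Newton's method refines it to λ ≈ -4.8372. p(1) = 14 and p(2) = -3 have opposite signs, so a root lies in (1, 2); Newton's method refines it to λ ≈ 1.7861. p(4) = -1 and p(5) = 30 have opposite signs, so a root lies in (4, 5); Newton's method refines it to λ ≈ 4.0511. Check (Vieta): the three roots sum to 1, matching tr M = 1.
Thus the eigenvalues (to 4 decimals) are -4.8372 (modulus 4.8372); 1.7861 (modulus 1.7861); 4.0511 (modulus 4.0511). The spectral radius is the largest modulus: r(A) ≈ 4.8372. (Cross-check: r(A) ≤ ||A||_2 ≈ 8.1438; equality holds whenever A is normal, though it can also hold for some non-normal A.)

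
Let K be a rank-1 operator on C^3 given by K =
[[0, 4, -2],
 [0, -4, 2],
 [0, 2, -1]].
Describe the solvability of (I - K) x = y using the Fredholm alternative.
(I - K) is invertible (det(I - K) = 6 ≠ 0), so for every y in C^3 the equation (I - K) x = y has a unique solution.

K has rank 1, so it is an outer product K = u v^T: every row of K is a multiple of one row vector. Reading off the entries, u = (-2, 2, -1) and v = (0, -2, 1) (row i of K equals u_i·v^T). A rank-one matrix u v^T satisfies K u = u (v·u) and kills the (2)-dimensional subspace v^⊥, so its characteristic polynomial is lambda^2 (lambda - v·u) with v·u = tr K = -5. Hence the eigenvalues of I - K are 1 (multiplicity 2) and 1 - (-5) = 6, so det(I - K) = 6. (Direct check: I - K =
[[1, -4, 2],
 [0, 5, -2],
 [0, -2, 2]]
has determinant 6.) The finite-dimensional Fredholm alternative says: either (I - K) is invertible, or ker(I - K) ≠ {0} and then range(I - K) = ker((I - K)^*)^⊥, with dim ker(I - K) = dim ker((I - K)^*). Since det(I - K) ≠ 0, 1 is not an eigenvalue of K and ker(I - K) = {0}, so we are in the first case: for every y there is a unique x = (I - K)^(-1) y. Explicitly, by the Sherman–Morrison formula, (I - u v^T)^(-1) = I + u v^T/(1 - v·u), i.e. (I - K)^(-1) = I + K/(6).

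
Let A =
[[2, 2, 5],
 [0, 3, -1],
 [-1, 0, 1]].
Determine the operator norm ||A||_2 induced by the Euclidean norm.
||A||_2 ≈ 5.7726 (= sqrt(largest eigenvalue of A^T A))

||A||_2 = sigma_max(A) = sqrt(lambda_max(A^T A)). Form the symmetric matrix M = A^T A =
[[5, 4, 9],
 [4, 13, 7],
 [9, 7, 27]].
Its characteristic polynomial (trace, sum of principal 2x2 minors, determinant of M give the coefficients) is
  p(λ) = det(λ I - M) = λ^3 - 45λ^2 + 405λ - 529.
No integer candidate from the rational root theorem (±divisors of 529) is a root, so the roots are irrational. The cubic discriminant is Δ = 39592368 > 0, so there are three distinct real roots. p(1) = -168 and p(2) = 109 have opposite signs, so a root lies in (1, 2); Newton's method refines it to λ ≈ 1.5707. p(10) = 21 and p(11) = -188 have opposite signs, so a root lies in (10, 11); Newton's method refines it to λ ≈ 10.1068. p(33) = -232 and p(34) = 525 have opposite signs, so a root lies in (33, 34); Newton's method refines it to λ ≈ 33.3224. Check (Vieta): the three roots sum to 45, matching tr M = 45.
So the eigenvalues of A^T A are ≈ 1.5707, 10.1068, 33.3224 (all ≥ 0, as they must be for A^T A). The largest is λ_max ≈ 33.3224, hence ||A||_2 = sqrt(λ_max) ≈ 5.7726.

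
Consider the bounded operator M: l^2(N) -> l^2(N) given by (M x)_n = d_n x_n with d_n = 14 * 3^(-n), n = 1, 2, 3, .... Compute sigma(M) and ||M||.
sigma(M) = {14 * 3^(-n) : n ≥ 1} ∪ {0}; ||M|| = 14/3

A bounded diagonal operator on l^2 with diagonal entries d_n has spectrum equal to the closure of {d_n : n ≥ 1}: every d_n is an eigenvalue (with eigenvector e_n), so {d_n} ⊂ sigma(M); the spectrum is closed, so its closure is too; and for lambda not in the closure, (M - lambda I) has bounded inverse (the diagonal entries 1/(d_n - lambda) are bounded). For our sequence d_n = 14 * 3^(-n), n = 1, 2, 3, ...:
  - {d_n} = {14 * 3^(-n) : n ≥ 1}; the only limit point is 0
  - closure = {14 * 3^(-n) : n ≥ 1} ∪ {0}
For the norm: a diagonal operator has ||M|| = sup_n |d_n|. Here d_n = 14 * 3^(-n) is positive and decreasing, so sup_n |d_n| = d_1 = 14/3. So ||M|| = 14/3.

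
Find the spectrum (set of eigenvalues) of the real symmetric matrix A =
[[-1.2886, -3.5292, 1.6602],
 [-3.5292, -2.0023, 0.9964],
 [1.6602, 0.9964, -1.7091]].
sigma(A) ≈ {-6, -1, 2}

A is real symmetric, so its spectrum consists of real eigenvalues. Expanding the characteristic polynomial of the displayed matrix gives
  det(λ I - A) = p(λ) = λ^3 + (5)λ^2 + (-8)λ + (-12).
Solving p(λ) = 0 yields eigenvalues ≈ -6, -1, 2. (A is shown rounded to 4 decimals, so these recover the underlying integer eigenvalues to within that precision.)
Verification: the trace of A = -5 equals the sum of eigenvalues -5, and det(A) ≈ 11.9996 matches the eigenvalue product 12.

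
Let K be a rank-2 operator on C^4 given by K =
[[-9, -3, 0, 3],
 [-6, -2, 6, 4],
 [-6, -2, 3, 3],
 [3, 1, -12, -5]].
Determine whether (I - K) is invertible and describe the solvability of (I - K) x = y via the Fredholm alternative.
(I - K) is invertible (det(I - K) = 56 ≠ 0), so for every y in C^4 the equation (I - K) x = y has a unique solution.

K has rank 2 and factors as K = U V^T = u1 v1^T + u2 v2^T with u1 = (-3, 0, -1, -3), v1 = (0, 0, 3, 1), u2 = (3, 2, 2, -1), v2 = (-3, -1, 3, 2) (multiplying out reproduces the displayed K). The nonzero eigenvalues of U V^T coincide with those of the 2 x 2 matrix G = V^T U = [[v1·u1, v1·u2], [v2·u1, v2·u2]] = [[-6, 5], [0, -7]], and by the Sylvester determinant identity det(I_4 - U V^T) = det(I_2 - V^T U) = det([[7, -5], [0, 8]]) = (7)(8) - (-5)(0) = 56. (Direct check: I - K =
[[10, 3, 0, -3],
 [6, 3, -6, -4],
 [6, 2, -2, -3],
 [-3, -1, 12, 6]]
has determinant 56.) The finite-dimensional Fredholm alternative says: either (I - K) is invertible, or ker(I - K) ≠ {0} and then range(I - K) = ker((I - K)^*)^⊥, with dim ker(I - K) = dim ker((I - K)^*). Since det(I - K) ≠ 0, 1 is not an eigenvalue of K and ker(I - K) = {0}, so we are in the first case: for every y there is a unique x = (I - K)^(-1) y. (Explicitly, by the Woodbury identity, (I - U V^T)^(-1) = I + U (I_2 - G)^(-1) V^T.)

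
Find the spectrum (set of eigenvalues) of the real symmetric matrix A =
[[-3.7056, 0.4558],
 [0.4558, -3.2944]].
sigma(A) ≈ {-4, -3}

A is real symmetric, so its spectrum consists of real eigenvalues. Expanding the characteristic polynomial of the displayed matrix gives
  det(λ I - A) = p(λ) = λ^2 + (7)λ + (12).
Solving p(λ) = 0 yields eigenvalues ≈ -4, -3. (A is shown rounded to 4 decimals, so these recover the underlying integer eigenvalues to within that precision.)
Verification: the trace of A = -7 equals the sum of eigenvalues -7, and det(A) ≈ 12.0000 matches the eigenvalue product 12.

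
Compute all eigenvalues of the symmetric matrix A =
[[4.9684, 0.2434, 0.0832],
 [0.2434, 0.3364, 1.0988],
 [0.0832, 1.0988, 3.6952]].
sigma(A) ≈ {0, 4, 5}

A is real symmetric, so its spectrum consists of real eigenvalues. Expanding the characteristic polynomial of the displayed matrix gives
  det(λ I - A) = p(λ) = λ^3 + (-9)λ^2 + (20)λ + (0).
Solving p(λ) = 0 yields eigenvalues ≈ 0, 4, 5. (A is shown rounded to 4 decimals, so these recover the underlying integer eigenvalues to within that precision.)
Verification: the trace of A = 9 equals the sum of eigenvalues 9, and det(A) ≈ 0.0006 matches the eigenvalue product 0.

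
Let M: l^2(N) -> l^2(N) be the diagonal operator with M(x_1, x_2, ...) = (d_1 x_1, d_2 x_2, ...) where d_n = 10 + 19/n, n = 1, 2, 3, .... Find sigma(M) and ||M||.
sigma(M) = {10 + 19/n : n ≥ 1} ∪ {10}; ||M|| = 29

A bounded diagonal operator on l^2 with diagonal entries d_n has spectrum equal to the closure of {d_n : n ≥ 1}: every d_n is an eigenvalue (with eigenvector e_n), so {d_n} ⊂ sigma(M); the spectrum is closed, so its closure is too; and for lambda not in the closure, (M - lambda I) has bounded inverse (the diagonal entries 1/(d_n - lambda) are bounded). For our sequence d_n = 10 + 19/n, n = 1, 2, 3, ...:
  - {d_n} = {10 + 19/n : n ≥ 1}; the only limit point is 10
  - closure = {10 + 19/n : n ≥ 1} ∪ {10}
For the norm: a diagonal operator has ||M|| = sup_n |d_n|. Here d_n = 10 + 19/n is positive and decreasing, so sup_n |d_n| = d_1 = 10 + 19 = 29. So ||M|| = 29.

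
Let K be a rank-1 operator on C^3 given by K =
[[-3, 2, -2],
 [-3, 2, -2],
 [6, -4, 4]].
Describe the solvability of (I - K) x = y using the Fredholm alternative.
(I - K) is invertible (det(I - K) = -2 ≠ 0), so for every y in C^3 the equation (I - K) x = y has a unique solution.

K has rank 1, so it is an outer product K = u v^T: every row of K is a multiple of one row vector. Reading off the entries, u = (-1, -1, 2) and v = (3, -2, 2) (row i of K equals u_i·v^T). A rank-one matrix u v^T satisfies K u = u (v·u) and kills the (2)-dimensional subspace v^⊥, so its characteristic polynomial is lambda^2 (lambda - v·u) with v·u = tr K = 3. Hence the eigenvalues of I - K are 1 (multiplicity 2) and 1 - (3) = -2, so det(I - K) = -2. (Direct check: I - K =
[[4, -2, 2],
 [3, -1, 2],
 [-6, 4, -3]]
has determinant -2.) The finite-dimensional Fredholm alternative says: either (I - K) is invertible, or ker(I - K) ≠ {0} and then range(I - K) = ker((I - K)^*)^⊥, with dim ker(I - K) = dim ker((I - K)^*). Since det(I - K) ≠ 0, 1 is not an eigenvalue of K and ker(I - K) = {0}, so we are in the first case: for every y there is a unique x = (I - K)^(-1) y. Explicitly, by the Sherman–Morrison formula, (I - u v^T)^(-1) = I + u v^T/(1 - v·u), i.e. (I - K)^(-1) = I + K/(-2).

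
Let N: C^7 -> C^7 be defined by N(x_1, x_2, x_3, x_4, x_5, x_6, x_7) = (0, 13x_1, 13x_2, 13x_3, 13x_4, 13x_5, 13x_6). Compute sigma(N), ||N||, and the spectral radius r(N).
sigma(N) = {0}; ||N|| = 13; r(N) = 0. (N is nilpotent with N^7 = 0.)

On C^7, N is a strictly lower-triangular matrix with 13 on the subdiagonal and zeros elsewhere, so its characteristic polynomial is lambda^7 and every eigenvalue is 0: sigma(N) = {0}. For the operator norm, N e_i = 13e_{i+1} for i = 1, ..., 6 and N e_7 = 0, so the singular values of N are 13 (with multiplicity 6) and 0; hence ||N|| = 13. The spectral radius r(N) = max|lambda| = 0. Note ||N|| > r(N) — characteristic of non-normal nilpotent operators. Indeed N^7 = 0.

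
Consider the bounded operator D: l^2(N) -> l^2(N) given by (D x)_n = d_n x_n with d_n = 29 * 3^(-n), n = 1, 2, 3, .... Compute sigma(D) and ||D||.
sigma(D) = {29 * 3^(-n) : n ≥ 1} ∪ {0}; ||D|| = 29/3

A bounded diagonal operator on l^2 with diagonal entries d_n has spectrum equal to the closure of {d_n : n ≥ 1}: every d_n is an eigenvalue (with eigenvector e_n), so {d_n} ⊂ sigma(D); the spectrum is closed, so its closure is too; and for lambda not in the closure, (D - lambda I) has bounded inverse (the diagonal entries 1/(d_n - lambda) are bounded). For our sequence d_n = 29 * 3^(-n), n = 1, 2, 3, ...:
  - {d_n} = {29 * 3^(-n) : n ≥ 1}; the only limit point is 0
  - closure = {29 * 3^(-n) : n ≥ 1} ∪ {0}
For the norm: a diagonal operator has ||D|| = sup_n |d_n|. Here d_n = 29 * 3^(-n) is positive and decreasing, so sup_n |d_n| = d_1 = 29/3. So ||D|| = 29/3.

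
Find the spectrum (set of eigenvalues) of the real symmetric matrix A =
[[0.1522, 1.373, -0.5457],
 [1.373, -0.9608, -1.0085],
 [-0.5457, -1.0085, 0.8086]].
sigma(A) ≈ {-2, 0, 2}

A is real symmetric, so its spectrum consists of real eigenvalues. Expanding the characteristic polynomial of the displayed matrix gives
  det(λ I - A) = p(λ) = λ^3 + (0)λ^2 + (-4)λ + (0).
Solving p(λ) = 0 yields eigenvalues ≈ -2, 0, 2. (A is shown rounded to 4 decimals, so these recover the underlying integer eigenvalues to within that precision.)
Verification: the trace of A = 0 equals the sum of eigenvalues 0, and det(A) ≈ -0.0000 matches the eigenvalue product 0.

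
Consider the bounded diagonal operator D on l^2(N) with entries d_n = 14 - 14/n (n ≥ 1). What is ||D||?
||D|| = 14

For a diagonal operator on l^2 with entries d_n, ||D|| = sup_n |d_n|. Here d_1 = 0, d_2 = 7, ..., and d_n = 14 - 14/n increases monotonically toward 14. All terms lie in [0, 14), so |d_n| = d_n and the supremum is the limit 14, which is not attained by any individual d_n. Hence ||D|| = 14.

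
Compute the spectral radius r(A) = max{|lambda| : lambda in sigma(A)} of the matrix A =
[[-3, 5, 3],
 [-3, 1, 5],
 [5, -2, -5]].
r(A) ≈ 5.3135

The eigenvalues of A are the roots of its characteristic polynomial. With M = A (coefficients from the trace, the sum of principal 2x2 minors, and det A):
  p(λ) = det(λ I - M) = λ^3 + 7λ^2 + 17λ - 38.
No integer candidate from the rational root theorem (±divisors of 38) is a root, so the roots are irrational. The cubic discriminant is Δ = -73739 < 0, so there is one real root and a complex-conjugate pair. p(1) = -13 and p(2) = 32 have opposite signs, so a root lies in (1, 2); Newton's method refines it to λ ≈ 1.3459. Dividing out (λ - (1.3459)) leaves approximately λ^2 + 8.3459λ + 28.2331. For λ^2 + 8.3459λ + 28.2331 the discriminant is -43.2778. It is negative, so the remaining roots are the complex-conjugate pair λ ≈ -4.173 ± 3.2893i. Their product equals the constant term, so |λ|^2 ≈ 28.2331 and |λ| ≈ 5.3135.
Thus the eigenvalues (to 4 decimals) are 1.3459 (modulus 1.3459); -4.173 ± 3.2893i (modulus 5.3135). The spectral radius is the largest modulus: r(A) ≈ 5.3135. (Cross-check: r(A) ≤ ||A||_2 ≈ 10.929; equality holds whenever A is normal, though it can also hold for some non-normal A.)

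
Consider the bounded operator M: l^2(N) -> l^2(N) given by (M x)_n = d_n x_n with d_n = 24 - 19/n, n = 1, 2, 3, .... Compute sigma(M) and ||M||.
sigma(M) = {24 - 19/n : n ≥ 1} ∪ {24}; ||M|| = 24

A bounded diagonal operator on l^2 with diagonal entries d_n has spectrum equal to the closure of {d_n : n ≥ 1}: every d_n is an eigenvalue (with eigenvector e_n), so {d_n} ⊂ sigma(M); the spectrum is closed, so its closure is too; and for lambda not in the closure, (M - lambda I) has bounded inverse (the diagonal entries 1/(d_n - lambda) are bounded). For our sequence d_n = 24 - 19/n, n = 1, 2, 3, ...:
  - {d_n} = {24 - 19/n : n ≥ 1}; the only limit point is 24
  - closure = {24 - 19/n : n ≥ 1} ∪ {24}
For the norm: a diagonal operator has ||M|| = sup_n |d_n|. Here d_n = 24 - 19/n increases monotonically from d_1 = 5 toward 24, with all terms in [5, 24); so sup_n |d_n| = 24 (the supremum is the limit, not attained). So ||M|| = 24.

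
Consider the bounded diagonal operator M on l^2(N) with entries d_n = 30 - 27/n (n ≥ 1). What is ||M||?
||M|| = 30

For a diagonal operator on l^2 with entries d_n, ||M|| = sup_n |d_n|. Here d_1 = 3, d_2 = 33/2, ..., and d_n = 30 - 27/n increases monotonically toward 30. All terms lie in [3, 30), so |d_n| = d_n and the supremum is the limit 30, which is not attained by any individual d_n. Hence ||M|| = 30.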